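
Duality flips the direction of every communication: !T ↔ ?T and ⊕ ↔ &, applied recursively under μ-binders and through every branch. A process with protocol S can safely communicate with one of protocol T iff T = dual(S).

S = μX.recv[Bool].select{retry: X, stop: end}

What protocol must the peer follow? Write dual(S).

μX.send[Bool].offer{retry: X, stop: end}

μX → μX  (binder kept)
  recv[Bool] → send[Bool]
    select{retry,stop} → offer{retry,stop}  (internal→external)
      [retry]
        dual(X) = X
      [stop]
        dual(end) = end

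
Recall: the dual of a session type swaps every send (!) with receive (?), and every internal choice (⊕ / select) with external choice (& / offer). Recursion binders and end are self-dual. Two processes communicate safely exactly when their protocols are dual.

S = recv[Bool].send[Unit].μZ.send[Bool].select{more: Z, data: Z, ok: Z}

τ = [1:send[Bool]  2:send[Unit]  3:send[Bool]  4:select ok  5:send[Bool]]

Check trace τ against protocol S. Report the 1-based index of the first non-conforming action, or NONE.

1

step 1: got send[Bool], protocol expects recv[Bool]  ✗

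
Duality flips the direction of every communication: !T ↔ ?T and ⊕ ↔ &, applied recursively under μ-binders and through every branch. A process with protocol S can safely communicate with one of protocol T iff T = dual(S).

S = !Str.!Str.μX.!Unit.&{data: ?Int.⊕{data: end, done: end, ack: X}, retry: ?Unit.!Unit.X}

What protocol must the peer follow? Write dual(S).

!Str ↦ ?Str
  !Str ↦ ?Str
    μX ↦ μX  (rec unchanged)
      !Unit ↦ ?Unit
        &{data,retry} ↦ ⊕{data,retry}  (offer→select)
          [data]
            ?Int ↦ !Int
              ⊕{data,done,ack} ↦ &{data,done,ack}  (select→offer)
                [data]
                  end ↦ end
                [done]
                  end ↦ end
                [ack]
                  X ↦ X
          [retry]
            ?Unit ↦ !Unit
              !Unit ↦ ?Unit
                X ↦ X

?Str.?Str.μX.?Unit.⊕{data: !Int.&{data: end, done: end, ack: X}, retry: !Unit.?Unit.X}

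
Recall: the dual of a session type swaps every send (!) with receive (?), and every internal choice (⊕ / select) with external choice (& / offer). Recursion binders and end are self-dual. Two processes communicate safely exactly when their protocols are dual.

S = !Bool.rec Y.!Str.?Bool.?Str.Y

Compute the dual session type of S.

?Bool.rec Y.?Str.!Bool.!Str.Y

!Bool ↦ ?Bool
  rec Y ↦ rec Y  (μ self-dual)
    !Str ↦ ?Str
      ?Bool ↦ !Bool
        ?Str ↦ !Str
          Y ↦ Y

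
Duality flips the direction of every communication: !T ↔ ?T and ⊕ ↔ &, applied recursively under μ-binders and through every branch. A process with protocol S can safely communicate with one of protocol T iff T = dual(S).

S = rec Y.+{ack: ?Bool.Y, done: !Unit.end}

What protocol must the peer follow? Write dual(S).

rec Y → rec Y  (binder kept)
  +{ack,done} → &{ack,done}  (internal→external)
    • ack:
      ?Bool → !Bool
        Y self-dual
    • done:
      !Unit → ?Unit
        end self-dual

rec Y.&{ack: !Bool.Y, done: ?Unit.end}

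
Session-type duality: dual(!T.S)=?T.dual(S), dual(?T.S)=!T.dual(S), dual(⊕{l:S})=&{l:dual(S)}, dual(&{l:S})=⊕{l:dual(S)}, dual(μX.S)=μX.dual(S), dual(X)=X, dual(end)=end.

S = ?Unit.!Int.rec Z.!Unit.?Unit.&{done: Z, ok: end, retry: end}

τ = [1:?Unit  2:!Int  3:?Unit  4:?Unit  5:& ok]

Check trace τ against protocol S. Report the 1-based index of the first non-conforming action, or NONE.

3

@1 ?Unit  ✓  residual = !Int.rec Z.…
@2 !Int  ✓  residual = rec Z.…
@3 got ?Unit, protocol expects !Unit  ✗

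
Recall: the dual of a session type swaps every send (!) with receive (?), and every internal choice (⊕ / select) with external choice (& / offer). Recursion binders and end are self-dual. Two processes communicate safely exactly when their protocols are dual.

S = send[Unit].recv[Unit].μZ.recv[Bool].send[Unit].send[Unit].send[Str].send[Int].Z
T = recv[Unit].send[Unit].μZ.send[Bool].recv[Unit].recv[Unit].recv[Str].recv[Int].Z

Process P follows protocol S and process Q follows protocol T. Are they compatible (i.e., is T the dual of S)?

YES

send[Unit] vs recv[Unit]  ✓
  recv[Unit] vs send[Unit]  ✓
    μZ vs μZ  ✓ (binder kept)
      recv[Bool] vs send[Bool]  ✓
        send[Unit] vs recv[Unit]  ✓
          send[Unit] vs recv[Unit]  ✓
            send[Str] vs recv[Str]  ✓
              send[Int] vs recv[Int]  ✓
                Z vs Z  ✓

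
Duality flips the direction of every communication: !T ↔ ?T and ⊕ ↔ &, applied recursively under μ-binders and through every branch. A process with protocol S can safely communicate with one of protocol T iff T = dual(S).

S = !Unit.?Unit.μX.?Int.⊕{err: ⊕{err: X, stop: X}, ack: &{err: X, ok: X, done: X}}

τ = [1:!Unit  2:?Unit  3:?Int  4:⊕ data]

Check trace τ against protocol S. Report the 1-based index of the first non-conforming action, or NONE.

4

step 1: !Unit  ok  state: ?Unit.μX.…
step 2: ?Unit  ok  state: μX.…
step 3: ?Int  ok  state: ⊕{err: ⊕{err: μX.…, stop: μX.…}, ack: &{err: μX.…, ok: μX.…, done: μX.…}}
step 4: got ⊕ data, protocol expects ⊕ err or ⊕ ack  ✗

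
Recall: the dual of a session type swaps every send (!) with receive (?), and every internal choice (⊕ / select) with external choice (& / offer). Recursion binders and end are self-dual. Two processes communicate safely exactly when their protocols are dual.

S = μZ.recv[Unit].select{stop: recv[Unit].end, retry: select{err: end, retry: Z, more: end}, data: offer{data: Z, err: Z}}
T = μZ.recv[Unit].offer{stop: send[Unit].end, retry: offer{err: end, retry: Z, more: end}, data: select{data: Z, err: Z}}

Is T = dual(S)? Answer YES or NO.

μZ ‖ μZ  match (binder kept)
  recv[Unit] ‖ recv[Unit]  ✗ same direction on both sides — not dual

NO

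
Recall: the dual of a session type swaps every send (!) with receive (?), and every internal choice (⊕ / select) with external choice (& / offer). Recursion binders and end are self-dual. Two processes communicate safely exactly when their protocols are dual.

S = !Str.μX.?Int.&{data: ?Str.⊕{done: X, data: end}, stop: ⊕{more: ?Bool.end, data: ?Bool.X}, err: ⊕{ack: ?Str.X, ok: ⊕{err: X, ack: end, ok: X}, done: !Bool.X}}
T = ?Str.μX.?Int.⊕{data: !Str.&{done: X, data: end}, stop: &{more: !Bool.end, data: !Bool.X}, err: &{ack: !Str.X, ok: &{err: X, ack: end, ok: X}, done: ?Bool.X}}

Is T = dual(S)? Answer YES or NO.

!Str | ?Str  ✓
  μX | μX  ✓ (μ self-dual)
    ?Int | ?Int  ✗ same direction on both sides — not dual

NO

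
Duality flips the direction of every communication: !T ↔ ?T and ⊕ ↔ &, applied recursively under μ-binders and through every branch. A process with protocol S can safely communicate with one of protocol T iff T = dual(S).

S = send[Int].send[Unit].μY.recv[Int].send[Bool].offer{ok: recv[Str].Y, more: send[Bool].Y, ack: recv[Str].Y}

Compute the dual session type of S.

recv[Int].recv[Unit].μY.send[Int].recv[Bool].select{ok: send[Str].Y, more: recv[Bool].Y, ack: send[Str].Y}

send[Int] ↦ recv[Int]
  send[Unit] ↦ recv[Unit]
    μY ↦ μY  (rec unchanged)
      recv[Int] ↦ send[Int]
        send[Bool] ↦ recv[Bool]
          offer{ok,more,ack} ↦ select{ok,more,ack}  (&→⊕)
            [ok]
              recv[Str] ↦ send[Str]
                Y self-dual
            [more]
              send[Bool] ↦ recv[Bool]
                Y self-dual
            [ack]
              recv[Str] ↦ send[Str]
                Y self-dual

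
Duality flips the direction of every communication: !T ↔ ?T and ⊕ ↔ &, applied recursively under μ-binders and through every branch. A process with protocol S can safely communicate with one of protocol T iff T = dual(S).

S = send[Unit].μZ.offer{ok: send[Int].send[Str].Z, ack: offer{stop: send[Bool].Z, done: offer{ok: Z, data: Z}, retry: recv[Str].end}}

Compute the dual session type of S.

recv[Unit].μZ.select{ok: recv[Int].recv[Str].Z, ack: select{stop: recv[Bool].Z, done: select{ok: Z, data: Z}, retry: send[Str].end}}

send[Unit] ↦ recv[Unit]
  μZ ↦ μZ  (rec unchanged)
    offer{ok,ack} ↦ select{ok,ack}  (external→internal)
      [ok]
        send[Int] ↦ recv[Int]
          send[Str] ↦ recv[Str]
            Z ↦ Z
      [ack]
        offer{stop,done,retry} ↦ select{stop,done,retry}  (external→internal)
          [stop]
            send[Bool] ↦ recv[Bool]
              Z ↦ Z
          [done]
            offer{ok,data} ↦ select{ok,data}  (external→internal)
              [ok]
                Z ↦ Z
              [data]
                Z ↦ Z
          [retry]
            recv[Str] ↦ send[Str]
              end ↦ end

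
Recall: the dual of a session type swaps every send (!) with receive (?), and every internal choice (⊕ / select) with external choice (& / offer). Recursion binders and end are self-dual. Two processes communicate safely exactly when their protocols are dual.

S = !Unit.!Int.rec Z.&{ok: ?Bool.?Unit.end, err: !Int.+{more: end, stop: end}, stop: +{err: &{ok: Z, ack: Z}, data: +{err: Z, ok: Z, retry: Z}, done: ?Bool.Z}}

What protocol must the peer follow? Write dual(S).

!Unit → ?Unit
  !Int → ?Int
    rec Z → rec Z  (rec unchanged)
      &{ok,err,stop} → +{ok,err,stop}  (&→⊕)
        [ok]
          ?Bool → !Bool
            ?Unit → !Unit
              end self-dual
        [err]
          !Int → ?Int
            +{more,stop} → &{more,stop}  (internal→external)
              [more]
                end self-dual
              [stop]
                end self-dual
        [stop]
          +{err,data,done} → &{err,data,done}  (internal→external)
            [err]
              &{ok,ack} → +{ok,ack}  (&→⊕)
                [ok]
                  Z self-dual
                [ack]
                  Z self-dual
            [data]
              +{err,ok,retry} → &{err,ok,retry}  (internal→external)
                [err]
                  Z self-dual
                [ok]
                  Z self-dual
                [retry]
                  Z self-dual
            [done]
              ?Bool → !Bool
                Z self-dual

?Unit.?Int.rec Z.+{ok: !Bool.!Unit.end, err: ?Int.&{more: end, stop: end}, stop: &{err: +{ok: Z, ack: Z}, data: &{err: Z, ok: Z, retry: Z}, done: !Bool.Z}}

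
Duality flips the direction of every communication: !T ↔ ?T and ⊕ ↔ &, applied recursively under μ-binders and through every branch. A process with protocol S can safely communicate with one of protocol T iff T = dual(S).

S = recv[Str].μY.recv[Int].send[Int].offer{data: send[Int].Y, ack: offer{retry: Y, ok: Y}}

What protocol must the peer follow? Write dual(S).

send[Str].μY.send[Int].recv[Int].select{data: recv[Int].Y, ack: select{retry: Y, ok: Y}}

recv[Str] → send[Str]
  μY → μY  (μ self-dual)
    recv[Int] → send[Int]
      send[Int] → recv[Int]
        offer{data,ack} → select{data,ack}  (&→⊕)
          [data]
            send[Int] → recv[Int]
              Y self-dual
          [ack]
            offer{retry,ok} → select{retry,ok}  (&→⊕)
              [retry]
                Y self-dual
              [ok]
                Y self-dual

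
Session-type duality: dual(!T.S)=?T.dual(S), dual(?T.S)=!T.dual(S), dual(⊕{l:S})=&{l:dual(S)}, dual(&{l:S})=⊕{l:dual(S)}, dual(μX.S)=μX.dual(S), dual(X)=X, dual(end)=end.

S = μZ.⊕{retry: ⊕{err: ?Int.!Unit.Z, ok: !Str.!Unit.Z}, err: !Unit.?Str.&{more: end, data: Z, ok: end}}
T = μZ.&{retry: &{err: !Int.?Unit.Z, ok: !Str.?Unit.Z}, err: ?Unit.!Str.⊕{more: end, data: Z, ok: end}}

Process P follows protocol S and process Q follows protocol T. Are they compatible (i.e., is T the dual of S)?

μZ vs μZ  ✓ (binder kept)
  ⊕{retry,err} vs &{retry,err}  ✓ label sets agree
    [retry]
      ⊕{err,ok} vs &{err,ok}  ✓ label sets agree
        [err]
          ?Int vs !Int  ✓
            !Unit vs ?Unit  ✓
              Z vs Z  ✓
        [ok]
          !Str vs !Str  ✗ same direction on both sides — not dual

NO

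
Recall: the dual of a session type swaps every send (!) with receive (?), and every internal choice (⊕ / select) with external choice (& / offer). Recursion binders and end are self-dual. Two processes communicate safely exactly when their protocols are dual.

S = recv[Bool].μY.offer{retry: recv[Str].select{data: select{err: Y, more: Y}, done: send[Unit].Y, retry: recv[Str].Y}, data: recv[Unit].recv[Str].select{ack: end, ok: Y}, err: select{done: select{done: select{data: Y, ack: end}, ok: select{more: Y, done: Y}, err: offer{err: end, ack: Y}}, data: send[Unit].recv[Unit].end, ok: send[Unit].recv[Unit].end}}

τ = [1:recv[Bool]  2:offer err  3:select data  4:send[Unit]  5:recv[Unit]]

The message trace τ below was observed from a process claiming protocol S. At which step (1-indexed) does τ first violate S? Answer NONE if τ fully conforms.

[1] recv[Bool]  match  now at μY.…
[2] offer err  match  now at select{done: select{done: select{data: μY.…, ack: end}, ok: select{more: μY.…, done: μY.…}, err: offer{err: end, ack: μY.…}}, data: send[Unit].recv[Unit].end, ok: send[Unit].recv[Unit].end}
[3] select data  match  now at send[Unit].recv[Unit].end
[4] send[Unit]  match  now at recv[Unit].end
[5] recv[Unit]  match  now at end
trace exhausted — no violation

NONE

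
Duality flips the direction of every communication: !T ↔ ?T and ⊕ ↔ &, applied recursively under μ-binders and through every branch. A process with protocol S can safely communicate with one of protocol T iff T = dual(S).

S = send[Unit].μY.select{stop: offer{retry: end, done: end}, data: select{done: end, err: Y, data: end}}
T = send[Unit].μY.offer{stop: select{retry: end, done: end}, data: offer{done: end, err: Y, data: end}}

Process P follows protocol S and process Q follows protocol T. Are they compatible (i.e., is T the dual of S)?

send[Unit] ‖ send[Unit]  ✗ same direction on both sides — not dual

NO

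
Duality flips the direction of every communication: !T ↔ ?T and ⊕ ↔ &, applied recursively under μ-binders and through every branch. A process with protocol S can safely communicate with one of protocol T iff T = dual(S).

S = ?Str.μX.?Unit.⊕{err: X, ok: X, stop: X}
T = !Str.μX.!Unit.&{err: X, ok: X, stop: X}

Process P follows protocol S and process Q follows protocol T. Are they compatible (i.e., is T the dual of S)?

?Str | !Str  ok
  μX | μX  ok (binder kept)
    ?Unit | !Unit  ok
      ⊕{err,ok,stop} | &{err,ok,stop}  ok label sets agree
        [err]
          X | X  ok
        [ok]
          X | X  ok
        [stop]
          X | X  ok

YES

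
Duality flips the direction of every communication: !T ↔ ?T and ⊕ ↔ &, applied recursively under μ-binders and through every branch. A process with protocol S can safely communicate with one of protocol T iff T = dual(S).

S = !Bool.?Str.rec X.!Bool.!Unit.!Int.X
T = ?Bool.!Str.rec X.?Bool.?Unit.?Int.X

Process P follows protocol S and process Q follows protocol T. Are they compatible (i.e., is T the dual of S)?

YES

!Bool | ?Bool  ✓
  ?Str | !Str  ✓
    rec X | rec X  ✓ (rec unchanged)
      !Bool | ?Bool  ✓
        !Unit | ?Unit  ✓
          !Int | ?Int  ✓
            X | X  ✓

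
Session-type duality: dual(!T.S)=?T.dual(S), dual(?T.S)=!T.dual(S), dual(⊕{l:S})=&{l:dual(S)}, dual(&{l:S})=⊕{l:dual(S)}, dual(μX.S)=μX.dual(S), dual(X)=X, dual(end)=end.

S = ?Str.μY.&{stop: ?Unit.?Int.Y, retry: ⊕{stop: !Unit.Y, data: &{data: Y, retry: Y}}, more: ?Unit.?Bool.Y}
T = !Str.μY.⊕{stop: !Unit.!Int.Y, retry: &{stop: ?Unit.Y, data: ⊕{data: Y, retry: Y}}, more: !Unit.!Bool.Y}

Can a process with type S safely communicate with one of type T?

?Str ‖ !Str  match
  μY ‖ μY  match (μ self-dual)
    &{stop,retry,more} ‖ ⊕{stop,retry,more}  match same labels
      • stop:
        ?Unit ‖ !Unit  match
          ?Int ‖ !Int  match
            Y ‖ Y  match
      • retry:
        ⊕{stop,data} ‖ &{stop,data}  match same labels
          • stop:
            !Unit ‖ ?Unit  match
              Y ‖ Y  match
          • data:
            &{data,retry} ‖ ⊕{data,retry}  match same labels
              • data:
                Y ‖ Y  match
              • retry:
                Y ‖ Y  match
      • more:
        ?Unit ‖ !Unit  match
          ?Bool ‖ !Bool  match
            Y ‖ Y  match

YES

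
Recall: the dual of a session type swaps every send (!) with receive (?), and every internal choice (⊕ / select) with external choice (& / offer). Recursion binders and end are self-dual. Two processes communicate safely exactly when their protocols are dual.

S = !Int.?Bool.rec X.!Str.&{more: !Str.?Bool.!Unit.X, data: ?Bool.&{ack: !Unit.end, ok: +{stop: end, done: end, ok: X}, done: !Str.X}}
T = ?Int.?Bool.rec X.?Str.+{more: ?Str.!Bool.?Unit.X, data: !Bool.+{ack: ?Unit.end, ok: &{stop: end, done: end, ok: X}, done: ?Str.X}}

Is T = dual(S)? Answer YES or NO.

NO

!Int | ?Int  match
  ?Bool | ?Bool  ✗ same direction on both sides — not dual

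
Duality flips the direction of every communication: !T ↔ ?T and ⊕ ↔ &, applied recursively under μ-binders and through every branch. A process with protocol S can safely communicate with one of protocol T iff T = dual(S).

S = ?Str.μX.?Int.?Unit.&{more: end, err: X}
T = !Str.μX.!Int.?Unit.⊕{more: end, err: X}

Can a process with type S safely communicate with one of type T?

?Str | !Str  ✓
  μX | μX  ✓ (binder kept)
    ?Int | !Int  ✓
      ?Unit | ?Unit  ✗ same direction on both sides — not dual

NO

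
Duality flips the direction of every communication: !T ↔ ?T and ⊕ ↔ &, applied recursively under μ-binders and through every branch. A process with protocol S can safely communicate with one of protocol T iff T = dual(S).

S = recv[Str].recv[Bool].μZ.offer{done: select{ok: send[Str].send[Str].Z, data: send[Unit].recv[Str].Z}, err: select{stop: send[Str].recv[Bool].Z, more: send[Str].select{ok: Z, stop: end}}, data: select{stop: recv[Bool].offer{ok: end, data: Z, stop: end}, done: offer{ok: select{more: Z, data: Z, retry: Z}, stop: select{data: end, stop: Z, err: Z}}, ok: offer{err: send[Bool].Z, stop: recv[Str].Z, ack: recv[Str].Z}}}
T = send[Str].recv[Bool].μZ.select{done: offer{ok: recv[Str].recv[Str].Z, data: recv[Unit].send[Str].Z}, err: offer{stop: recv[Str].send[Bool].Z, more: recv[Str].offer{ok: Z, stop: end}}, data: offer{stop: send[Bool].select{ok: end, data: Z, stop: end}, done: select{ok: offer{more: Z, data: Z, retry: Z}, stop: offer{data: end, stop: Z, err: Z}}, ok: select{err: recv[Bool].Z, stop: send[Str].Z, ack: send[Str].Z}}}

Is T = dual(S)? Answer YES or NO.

recv[Str] | send[Str]  ok
  recv[Bool] | recv[Bool]  ✗ same direction on both sides — not dual

NO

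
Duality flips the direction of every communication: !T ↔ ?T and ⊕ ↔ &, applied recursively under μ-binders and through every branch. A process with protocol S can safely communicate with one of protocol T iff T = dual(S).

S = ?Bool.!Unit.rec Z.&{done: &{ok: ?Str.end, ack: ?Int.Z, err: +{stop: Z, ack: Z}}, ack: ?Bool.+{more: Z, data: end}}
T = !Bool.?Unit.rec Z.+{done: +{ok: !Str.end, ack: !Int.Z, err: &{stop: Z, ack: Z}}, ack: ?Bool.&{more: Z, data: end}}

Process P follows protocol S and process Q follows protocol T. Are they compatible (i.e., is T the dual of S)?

NO

?Bool vs !Bool  ✓
  !Unit vs ?Unit  ✓
    rec Z vs rec Z  ✓ (binder kept)
      &{done,ack} vs +{done,ack}  ✓ label sets agree
        • done:
          &{ok,ack,err} vs +{ok,ack,err}  ✓ label sets agree
            • ok:
              ?Str vs !Str  ✓
                end vs end  ✓
            • ack:
              ?Int vs !Int  ✓
                Z vs Z  ✓
            • err:
              +{stop,ack} vs &{stop,ack}  ✓ label sets agree
                • stop:
                  Z vs Z  ✓
                • ack:
                  Z vs Z  ✓
        • ack:
          ?Bool vs ?Bool  ✗ same direction on both sides — not dual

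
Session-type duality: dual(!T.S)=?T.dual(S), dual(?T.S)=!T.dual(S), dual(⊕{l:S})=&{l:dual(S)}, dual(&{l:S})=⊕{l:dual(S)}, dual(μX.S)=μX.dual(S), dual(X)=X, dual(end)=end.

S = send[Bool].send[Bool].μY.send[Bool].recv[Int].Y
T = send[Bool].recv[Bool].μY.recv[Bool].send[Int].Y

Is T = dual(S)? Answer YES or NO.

NO

send[Bool] vs send[Bool]  ✗ same direction on both sides — not dual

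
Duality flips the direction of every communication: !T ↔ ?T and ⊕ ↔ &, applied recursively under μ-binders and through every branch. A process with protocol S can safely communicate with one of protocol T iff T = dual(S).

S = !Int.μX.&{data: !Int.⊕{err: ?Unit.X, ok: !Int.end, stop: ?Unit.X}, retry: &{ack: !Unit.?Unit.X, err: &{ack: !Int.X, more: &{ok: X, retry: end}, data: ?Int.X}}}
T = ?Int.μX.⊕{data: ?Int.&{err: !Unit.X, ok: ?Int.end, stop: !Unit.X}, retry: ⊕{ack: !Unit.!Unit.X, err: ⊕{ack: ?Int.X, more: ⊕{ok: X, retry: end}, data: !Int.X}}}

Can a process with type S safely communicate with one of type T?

!Int ‖ ?Int  match
  μX ‖ μX  match (rec unchanged)
    &{data,retry} ‖ ⊕{data,retry}  match label sets agree
      case data:
        !Int ‖ ?Int  match
          ⊕{err,ok,stop} ‖ &{err,ok,stop}  match label sets agree
            case err:
              ?Unit ‖ !Unit  match
                X ‖ X  match
            case ok:
              !Int ‖ ?Int  match
                end ‖ end  match
            case stop:
              ?Unit ‖ !Unit  match
                X ‖ X  match
      case retry:
        &{ack,err} ‖ ⊕{ack,err}  match label sets agree
          case ack:
            !Unit ‖ !Unit  ✗ same direction on both sides — not dual

NO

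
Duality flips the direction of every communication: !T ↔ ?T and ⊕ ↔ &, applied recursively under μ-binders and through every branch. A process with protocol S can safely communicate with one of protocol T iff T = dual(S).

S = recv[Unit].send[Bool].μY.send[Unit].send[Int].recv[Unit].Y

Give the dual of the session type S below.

recv[Unit] = send[Unit]
  send[Bool] = recv[Bool]
    μY = μY  (rec unchanged)
      send[Unit] = recv[Unit]
        send[Int] = recv[Int]
          recv[Unit] = send[Unit]
            Y self-dual

send[Unit].recv[Bool].μY.recv[Unit].recv[Int].send[Unit].Y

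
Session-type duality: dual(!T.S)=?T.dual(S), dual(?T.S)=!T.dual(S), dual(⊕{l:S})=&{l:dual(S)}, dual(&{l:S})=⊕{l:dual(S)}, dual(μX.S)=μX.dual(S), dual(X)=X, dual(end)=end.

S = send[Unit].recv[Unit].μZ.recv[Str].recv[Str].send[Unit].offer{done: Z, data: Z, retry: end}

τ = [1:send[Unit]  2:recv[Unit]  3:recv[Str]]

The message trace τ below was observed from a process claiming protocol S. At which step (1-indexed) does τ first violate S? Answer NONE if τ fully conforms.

@1 send[Unit]  match  cont: recv[Unit].μZ.…
@2 recv[Unit]  match  cont: μZ.…
@3 recv[Str]  match  cont: recv[Str].send[Unit].offer{done: μZ.…, data: μZ.…, retry: end}
τ conforms to S (length 3)

NONE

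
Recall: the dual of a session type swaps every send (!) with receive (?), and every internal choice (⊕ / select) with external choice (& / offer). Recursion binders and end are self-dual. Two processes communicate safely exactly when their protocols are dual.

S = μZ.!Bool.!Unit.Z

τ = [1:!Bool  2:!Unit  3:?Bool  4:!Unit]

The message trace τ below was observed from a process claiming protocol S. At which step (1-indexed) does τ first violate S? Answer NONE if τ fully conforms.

[1] !Bool  ✓  cont: !Unit.μZ.…
[2] !Unit  ✓  cont: μZ.…
[3] got ?Bool, protocol expects !Bool  ✗

3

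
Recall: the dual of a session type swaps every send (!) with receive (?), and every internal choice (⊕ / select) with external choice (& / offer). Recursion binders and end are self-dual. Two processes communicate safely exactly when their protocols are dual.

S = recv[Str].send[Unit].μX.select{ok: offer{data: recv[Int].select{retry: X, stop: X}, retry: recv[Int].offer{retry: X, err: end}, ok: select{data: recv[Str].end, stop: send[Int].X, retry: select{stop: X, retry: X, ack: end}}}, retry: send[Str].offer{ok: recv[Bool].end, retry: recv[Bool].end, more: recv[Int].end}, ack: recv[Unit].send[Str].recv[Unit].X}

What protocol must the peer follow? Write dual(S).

send[Str].recv[Unit].μX.offer{ok: select{data: send[Int].offer{retry: X, stop: X}, retry: send[Int].select{retry: X, err: end}, ok: offer{data: send[Str].end, stop: recv[Int].X, retry: offer{stop: X, retry: X, ack: end}}}, retry: recv[Str].select{ok: send[Bool].end, retry: send[Bool].end, more: send[Int].end}, ack: send[Unit].recv[Str].send[Unit].X}

recv[Str] ↦ send[Str]
  send[Unit] ↦ recv[Unit]
    μX ↦ μX  (μ self-dual)
      select{ok,retry,ack} ↦ offer{ok,retry,ack}  (⊕→&)
        [ok]
          offer{data,retry,ok} ↦ select{data,retry,ok}  (external→internal)
            [data]
              recv[Int] ↦ send[Int]
                select{retry,stop} ↦ offer{retry,stop}  (⊕→&)
                  [retry]
                    X ↦ X
                  [stop]
                    X ↦ X
            [retry]
              recv[Int] ↦ send[Int]
                offer{retry,err} ↦ select{retry,err}  (external→internal)
                  [retry]
                    X ↦ X
                  [err]
                    end ↦ end
            [ok]
              select{data,stop,retry} ↦ offer{data,stop,retry}  (⊕→&)
                [data]
                  recv[Str] ↦ send[Str]
                    end ↦ end
                [stop]
                  send[Int] ↦ recv[Int]
                    X ↦ X
                [retry]
                  select{stop,retry,ack} ↦ offer{stop,retry,ack}  (⊕→&)
                    [stop]
                      X ↦ X
                    [retry]
                      X ↦ X
                    [ack]
                      end ↦ end
        [retry]
          send[Str] ↦ recv[Str]
            offer{ok,retry,more} ↦ select{ok,retry,more}  (external→internal)
              [ok]
                recv[Bool] ↦ send[Bool]
                  end ↦ end
              [retry]
                recv[Bool] ↦ send[Bool]
                  end ↦ end
              [more]
                recv[Int] ↦ send[Int]
                  end ↦ end
        [ack]
          recv[Unit] ↦ send[Unit]
            send[Str] ↦ recv[Str]
              recv[Unit] ↦ send[Unit]
                X ↦ X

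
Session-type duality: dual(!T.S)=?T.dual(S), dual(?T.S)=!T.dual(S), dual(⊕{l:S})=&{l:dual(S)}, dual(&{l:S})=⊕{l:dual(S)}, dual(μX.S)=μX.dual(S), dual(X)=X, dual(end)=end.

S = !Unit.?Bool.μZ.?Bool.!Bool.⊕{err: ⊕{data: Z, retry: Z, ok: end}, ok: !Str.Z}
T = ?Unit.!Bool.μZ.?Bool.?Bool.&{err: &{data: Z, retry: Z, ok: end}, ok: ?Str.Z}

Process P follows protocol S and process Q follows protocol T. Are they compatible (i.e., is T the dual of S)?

NO

!Unit vs ?Unit  ok
  ?Bool vs !Bool  ok
    μZ vs μZ  ok (μ self-dual)
      ?Bool vs ?Bool  ✗ same direction on both sides — not dual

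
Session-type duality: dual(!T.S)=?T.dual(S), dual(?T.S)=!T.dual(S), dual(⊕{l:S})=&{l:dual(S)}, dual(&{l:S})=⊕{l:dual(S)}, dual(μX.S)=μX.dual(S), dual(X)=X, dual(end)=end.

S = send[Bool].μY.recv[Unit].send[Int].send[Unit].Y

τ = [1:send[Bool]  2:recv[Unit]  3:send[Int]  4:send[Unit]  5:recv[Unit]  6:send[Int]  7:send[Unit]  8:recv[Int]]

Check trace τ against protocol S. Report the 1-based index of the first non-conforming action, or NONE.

8

[1] send[Bool]  ✓  now at μY.…
[2] recv[Unit]  ✓  now at send[Int].send[Unit].μY.…
[3] send[Int]  ✓  now at send[Unit].μY.…
[4] send[Unit]  ✓  now at μY.…
[5] recv[Unit]  ✓  now at send[Int].send[Unit].μY.…
[6] send[Int]  ✓  now at send[Unit].μY.…
[7] send[Unit]  ✓  now at μY.…
[8] got recv[Int], protocol expects recv[Unit]  ✗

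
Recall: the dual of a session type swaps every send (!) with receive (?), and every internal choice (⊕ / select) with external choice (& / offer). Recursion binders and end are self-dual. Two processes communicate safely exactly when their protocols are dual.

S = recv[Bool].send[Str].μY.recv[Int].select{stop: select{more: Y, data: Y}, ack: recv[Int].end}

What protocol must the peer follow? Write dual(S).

send[Bool].recv[Str].μY.send[Int].offer{stop: offer{more: Y, data: Y}, ack: send[Int].end}

recv[Bool] ↦ send[Bool]
  send[Str] ↦ recv[Str]
    μY ↦ μY  (μ self-dual)
      recv[Int] ↦ send[Int]
        select{stop,ack} ↦ offer{stop,ack}  (⊕→&)
          case stop:
            select{more,data} ↦ offer{more,data}  (⊕→&)
              case more:
                Y self-dual
              case data:
                Y self-dual
          case ack:
            recv[Int] ↦ send[Int]
              end self-dual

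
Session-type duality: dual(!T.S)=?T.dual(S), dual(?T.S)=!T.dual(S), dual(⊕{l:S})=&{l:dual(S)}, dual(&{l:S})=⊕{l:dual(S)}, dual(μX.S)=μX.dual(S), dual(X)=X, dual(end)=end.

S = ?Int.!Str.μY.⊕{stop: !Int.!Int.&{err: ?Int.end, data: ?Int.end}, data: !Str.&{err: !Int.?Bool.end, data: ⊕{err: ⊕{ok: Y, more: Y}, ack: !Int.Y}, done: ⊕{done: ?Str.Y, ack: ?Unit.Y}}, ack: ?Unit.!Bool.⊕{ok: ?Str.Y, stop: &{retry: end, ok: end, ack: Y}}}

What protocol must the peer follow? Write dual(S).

!Int.?Str.μY.&{stop: ?Int.?Int.⊕{err: !Int.end, data: !Int.end}, data: ?Str.⊕{err: ?Int.!Bool.end, data: &{err: &{ok: Y, more: Y}, ack: ?Int.Y}, done: &{done: !Str.Y, ack: !Unit.Y}}, ack: !Unit.?Bool.&{ok: !Str.Y, stop: ⊕{retry: end, ok: end, ack: Y}}}

?Int → !Int
  !Str → ?Str
    μY → μY  (μ self-dual)
      ⊕{stop,data,ack} → &{stop,data,ack}  (internal→external)
        • stop:
          !Int → ?Int
            !Int → ?Int
              &{err,data} → ⊕{err,data}  (external→internal)
                • err:
                  ?Int → !Int
                    end self-dual
                • data:
                  ?Int → !Int
                    end self-dual
        • data:
          !Str → ?Str
            &{err,data,done} → ⊕{err,data,done}  (external→internal)
              • err:
                !Int → ?Int
                  ?Bool → !Bool
                    end self-dual
              • data:
                ⊕{err,ack} → &{err,ack}  (internal→external)
                  • err:
                    ⊕{ok,more} → &{ok,more}  (internal→external)
                      • ok:
                        Y self-dual
                      • more:
                        Y self-dual
                  • ack:
                    !Int → ?Int
                      Y self-dual
              • done:
                ⊕{done,ack} → &{done,ack}  (internal→external)
                  • done:
                    ?Str → !Str
                      Y self-dual
                  • ack:
                    ?Unit → !Unit
                      Y self-dual
        • ack:
          ?Unit → !Unit
            !Bool → ?Bool
              ⊕{ok,stop} → &{ok,stop}  (internal→external)
                • ok:
                  ?Str → !Str
                    Y self-dual
                • stop:
                  &{retry,ok,ack} → ⊕{retry,ok,ack}  (external→internal)
                    • retry:
                      end self-dual
                    • ok:
                      end self-dual
                    • ack:
                      Y self-dual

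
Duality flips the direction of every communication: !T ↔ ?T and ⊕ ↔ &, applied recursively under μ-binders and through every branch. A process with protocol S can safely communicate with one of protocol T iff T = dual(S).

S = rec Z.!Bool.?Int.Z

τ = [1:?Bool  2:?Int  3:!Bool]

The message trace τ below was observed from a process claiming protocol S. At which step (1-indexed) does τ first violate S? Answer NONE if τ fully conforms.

1

[1] got ?Bool, protocol expects !Bool  ✗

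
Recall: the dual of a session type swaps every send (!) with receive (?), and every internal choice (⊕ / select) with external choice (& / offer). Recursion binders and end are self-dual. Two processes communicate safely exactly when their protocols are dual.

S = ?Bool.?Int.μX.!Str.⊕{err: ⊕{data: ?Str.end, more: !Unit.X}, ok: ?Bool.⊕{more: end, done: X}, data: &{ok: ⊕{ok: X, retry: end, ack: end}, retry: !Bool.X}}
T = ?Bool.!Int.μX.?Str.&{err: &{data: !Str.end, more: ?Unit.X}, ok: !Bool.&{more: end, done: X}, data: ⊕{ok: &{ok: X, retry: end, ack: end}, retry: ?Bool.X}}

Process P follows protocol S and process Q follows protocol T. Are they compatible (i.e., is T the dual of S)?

NO

?Bool ‖ ?Bool  ✗ same direction on both sides — not dual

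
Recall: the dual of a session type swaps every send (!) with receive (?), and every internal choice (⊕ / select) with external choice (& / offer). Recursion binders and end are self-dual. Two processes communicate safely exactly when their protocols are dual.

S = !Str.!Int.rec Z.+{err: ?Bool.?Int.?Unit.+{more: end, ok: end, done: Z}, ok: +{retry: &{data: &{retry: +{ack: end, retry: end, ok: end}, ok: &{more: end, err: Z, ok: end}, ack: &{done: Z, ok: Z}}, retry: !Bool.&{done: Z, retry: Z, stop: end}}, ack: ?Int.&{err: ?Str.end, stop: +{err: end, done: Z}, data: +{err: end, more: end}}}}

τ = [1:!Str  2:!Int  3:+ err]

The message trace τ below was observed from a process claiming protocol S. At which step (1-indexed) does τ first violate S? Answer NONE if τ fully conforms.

NONE

[1] !Str  ✓  residual = !Int.rec Z.…
[2] !Int  ✓  residual = rec Z.…
[3] + err  ✓  residual = ?Bool.?Int.?Unit.+{more: end, ok: end, done: rec Z.…}
all 3 steps conform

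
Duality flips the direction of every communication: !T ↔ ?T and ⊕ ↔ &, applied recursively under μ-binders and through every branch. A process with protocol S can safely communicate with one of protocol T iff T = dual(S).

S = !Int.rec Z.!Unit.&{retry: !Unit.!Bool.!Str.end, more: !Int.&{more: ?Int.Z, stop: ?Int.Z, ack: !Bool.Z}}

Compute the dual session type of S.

?Int.rec Z.?Unit.+{retry: ?Unit.?Bool.?Str.end, more: ?Int.+{more: !Int.Z, stop: !Int.Z, ack: ?Bool.Z}}

!Int → ?Int
  rec Z → rec Z  (binder kept)
    !Unit → ?Unit
      &{retry,more} → +{retry,more}  (offer→select)
        [retry]
          !Unit → ?Unit
            !Bool → ?Bool
              !Str → ?Str
                end self-dual
        [more]
          !Int → ?Int
            &{more,stop,ack} → +{more,stop,ack}  (offer→select)
              [more]
                ?Int → !Int
                  Z self-dual
              [stop]
                ?Int → !Int
                  Z self-dual
              [ack]
                !Bool → ?Bool
                  Z self-dual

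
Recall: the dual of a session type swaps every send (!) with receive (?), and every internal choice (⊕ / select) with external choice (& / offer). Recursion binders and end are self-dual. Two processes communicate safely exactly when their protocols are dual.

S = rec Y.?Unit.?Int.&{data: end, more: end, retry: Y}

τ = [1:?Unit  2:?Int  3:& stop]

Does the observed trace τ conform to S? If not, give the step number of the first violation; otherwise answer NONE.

3

step 1: ?Unit  match  residual = ?Int.&{data: end, more: end, retry: rec Y.…}
step 2: ?Int  match  residual = &{data: end, more: end, retry: rec Y.…}
step 3: got & stop, protocol expects & data or & more or & retry  ✗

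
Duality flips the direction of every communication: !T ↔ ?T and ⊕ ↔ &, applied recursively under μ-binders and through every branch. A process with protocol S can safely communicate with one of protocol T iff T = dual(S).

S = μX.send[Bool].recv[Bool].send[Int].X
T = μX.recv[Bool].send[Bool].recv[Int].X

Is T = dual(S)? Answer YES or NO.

YES

μX ‖ μX  match (rec unchanged)
  send[Bool] ‖ recv[Bool]  match
    recv[Bool] ‖ send[Bool]  match
      send[Int] ‖ recv[Int]  match
        X ‖ X  match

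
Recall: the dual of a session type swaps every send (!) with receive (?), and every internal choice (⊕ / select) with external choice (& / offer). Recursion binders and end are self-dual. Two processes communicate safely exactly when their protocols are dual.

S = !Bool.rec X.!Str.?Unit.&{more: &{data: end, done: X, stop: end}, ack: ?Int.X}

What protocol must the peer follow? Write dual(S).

?Bool.rec X.?Str.!Unit.+{more: +{data: end, done: X, stop: end}, ack: !Int.X}

!Bool = ?Bool
  rec X = rec X  (μ self-dual)
    !Str = ?Str
      ?Unit = !Unit
        &{more,ack} = +{more,ack}  (&→⊕)
          • more:
            &{data,done,stop} = +{data,done,stop}  (&→⊕)
              • data:
                end self-dual
              • done:
                X self-dual
              • stop:
                end self-dual
          • ack:
            ?Int = !Int
              X self-dual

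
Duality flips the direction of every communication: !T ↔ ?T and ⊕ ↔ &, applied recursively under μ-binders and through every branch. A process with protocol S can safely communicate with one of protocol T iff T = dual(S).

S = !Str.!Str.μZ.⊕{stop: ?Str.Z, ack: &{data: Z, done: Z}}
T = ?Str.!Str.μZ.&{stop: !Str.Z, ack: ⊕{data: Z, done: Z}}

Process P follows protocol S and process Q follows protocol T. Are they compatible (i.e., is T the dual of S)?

NO

!Str ‖ ?Str  ok
  !Str ‖ !Str  ✗ same direction on both sides — not dual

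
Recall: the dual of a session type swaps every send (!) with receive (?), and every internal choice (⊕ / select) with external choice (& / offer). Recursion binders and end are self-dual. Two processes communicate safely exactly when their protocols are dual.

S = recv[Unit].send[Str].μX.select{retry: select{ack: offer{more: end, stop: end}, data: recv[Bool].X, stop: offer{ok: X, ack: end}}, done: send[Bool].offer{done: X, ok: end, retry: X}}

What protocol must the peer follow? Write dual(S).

send[Unit].recv[Str].μX.offer{retry: offer{ack: select{more: end, stop: end}, data: send[Bool].X, stop: select{ok: X, ack: end}}, done: recv[Bool].select{done: X, ok: end, retry: X}}

recv[Unit] = send[Unit]
  send[Str] = recv[Str]
    μX = μX  (μ self-dual)
      select{retry,done} = offer{retry,done}  (internal→external)
        case retry:
          select{ack,data,stop} = offer{ack,data,stop}  (internal→external)
            case ack:
              offer{more,stop} = select{more,stop}  (&→⊕)
                case more:
                  end self-dual
                case stop:
                  end self-dual
            case data:
              recv[Bool] = send[Bool]
                X self-dual
            case stop:
              offer{ok,ack} = select{ok,ack}  (&→⊕)
                case ok:
                  X self-dual
                case ack:
                  end self-dual
        case done:
          send[Bool] = recv[Bool]
            offer{done,ok,retry} = select{done,ok,retry}  (&→⊕)
              case done:
                X self-dual
              case ok:
                end self-dual
              case retry:
                X self-dual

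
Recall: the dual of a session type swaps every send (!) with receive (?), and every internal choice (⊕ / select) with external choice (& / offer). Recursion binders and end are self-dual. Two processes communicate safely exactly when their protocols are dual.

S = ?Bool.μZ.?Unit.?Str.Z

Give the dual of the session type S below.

?Bool ↦ !Bool
  μZ ↦ μZ  (binder kept)
    ?Unit ↦ !Unit
      ?Str ↦ !Str
        Z self-dual

!Bool.μZ.!Unit.!Str.Z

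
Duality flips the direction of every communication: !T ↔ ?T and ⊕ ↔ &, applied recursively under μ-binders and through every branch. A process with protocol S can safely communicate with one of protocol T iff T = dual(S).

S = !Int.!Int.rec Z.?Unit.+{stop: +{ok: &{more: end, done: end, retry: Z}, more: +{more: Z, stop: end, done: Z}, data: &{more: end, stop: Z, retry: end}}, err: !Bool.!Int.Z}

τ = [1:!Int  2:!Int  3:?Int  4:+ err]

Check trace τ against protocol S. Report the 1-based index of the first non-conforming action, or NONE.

3

step 1: !Int  ✓  cont: !Int.rec Z.…
step 2: !Int  ✓  cont: rec Z.…
step 3: got ?Int, protocol expects ?Unit  ✗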